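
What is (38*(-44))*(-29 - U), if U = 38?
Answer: 112024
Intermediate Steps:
(38*(-44))*(-29 - U) = (38*(-44))*(-29 - 1*38) = -1672*(-29 - 38) = -1672*(-67) = 112024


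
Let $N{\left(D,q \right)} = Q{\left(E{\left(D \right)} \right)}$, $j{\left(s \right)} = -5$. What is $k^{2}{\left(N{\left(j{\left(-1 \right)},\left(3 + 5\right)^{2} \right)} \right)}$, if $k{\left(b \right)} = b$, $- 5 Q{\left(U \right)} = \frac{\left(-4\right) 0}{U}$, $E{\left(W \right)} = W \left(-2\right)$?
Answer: $0$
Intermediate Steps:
$E{\left(W \right)} = - 2 W$
$Q{\left(U \right)} = 0$ ($Q{\left(U \right)} = - \frac{\left(-4\right) 0 \frac{1}{U}}{5} = - \frac{0 \frac{1}{U}}{5} = \left(- \frac{1}{5}\right) 0 = 0$)
$N{\left(D,q \right)} = 0$
$k^{2}{\left(N{\left(j{\left(-1 \right)},\left(3 + 5\right)^{2} \right)} \right)} = 0^{2} = 0$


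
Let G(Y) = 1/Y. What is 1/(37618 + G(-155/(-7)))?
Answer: 155/5830797 ≈ 2.6583e-5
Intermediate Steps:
1/(37618 + G(-155/(-7))) = 1/(37618 + 1/(-155/(-7))) = 1/(37618 + 1/(-155*(-⅐))) = 1/(37618 + 1/(155/7)) = 1/(37618 + 7/155) = 1/(5830797/155) = 155/5830797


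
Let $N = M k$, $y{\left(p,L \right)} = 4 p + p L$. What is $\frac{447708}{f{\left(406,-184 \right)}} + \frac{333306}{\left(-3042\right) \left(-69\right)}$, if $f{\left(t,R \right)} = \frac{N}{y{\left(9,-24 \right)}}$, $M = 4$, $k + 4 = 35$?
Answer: $- \frac{234931960433}{361491} \approx -6.499 \cdot 10^{5}$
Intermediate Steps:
$k = 31$ ($k = -4 + 35 = 31$)
$y{\left(p,L \right)} = 4 p + L p$
$N = 124$ ($N = 4 \cdot 31 = 124$)
$f{\left(t,R \right)} = - \frac{31}{45}$ ($f{\left(t,R \right)} = \frac{124}{9 \left(4 - 24\right)} = \frac{124}{9 \left(-20\right)} = \frac{124}{-180} = 124 \left(- \frac{1}{180}\right) = - \frac{31}{45}$)
$\frac{447708}{f{\left(406,-184 \right)}} + \frac{333306}{\left(-3042\right) \left(-69\right)} = \frac{447708}{- \frac{31}{45}} + \frac{333306}{\left(-3042\right) \left(-69\right)} = 447708 \left(- \frac{45}{31}\right) + \frac{333306}{209898} = - \frac{20146860}{31} + 333306 \cdot \frac{1}{209898} = - \frac{20146860}{31} + \frac{18517}{11661} = - \frac{234931960433}{361491}$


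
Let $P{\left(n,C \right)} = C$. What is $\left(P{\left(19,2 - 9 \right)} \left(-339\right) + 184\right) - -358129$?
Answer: $360686$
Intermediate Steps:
$\left(P{\left(19,2 - 9 \right)} \left(-339\right) + 184\right) - -358129 = \left(\left(2 - 9\right) \left(-339\right) + 184\right) - -358129 = \left(\left(-7\right) \left(-339\right) + 184\right) + 358129 = \left(2373 + 184\right) + 358129 = 2557 + 358129 = 360686$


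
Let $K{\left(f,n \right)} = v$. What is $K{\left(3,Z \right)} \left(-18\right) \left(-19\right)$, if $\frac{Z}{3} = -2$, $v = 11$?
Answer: $3762$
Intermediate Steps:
$Z = -6$ ($Z = 3 \left(-2\right) = -6$)
$K{\left(f,n \right)} = 11$
$K{\left(3,Z \right)} \left(-18\right) \left(-19\right) = 11 \left(-18\right) \left(-19\right) = \left(-198\right) \left(-19\right) = 3762$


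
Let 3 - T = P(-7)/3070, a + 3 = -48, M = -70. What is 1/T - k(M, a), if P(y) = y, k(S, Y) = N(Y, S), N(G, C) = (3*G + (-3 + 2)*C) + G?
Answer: 1238148/9217 ≈ 134.33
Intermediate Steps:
N(G, C) = -C + 4*G (N(G, C) = (3*G - C) + G = (-C + 3*G) + G = -C + 4*G)
a = -51 (a = -3 - 48 = -51)
k(S, Y) = -S + 4*Y
T = 9217/3070 (T = 3 - (-7)/3070 = 3 - 1*(-7/3070) = 3 + 7/3070 = 9217/3070 ≈ 3.0023)
1/T - k(M, a) = 1/(9217/3070) - (-1*(-70) + 4*(-51)) = 3070/9217 - (70 - 204) = 3070/9217 - 1*(-134) = 3070/9217 + 134 = 1238148/9217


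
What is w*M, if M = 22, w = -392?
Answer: -8624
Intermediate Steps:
w*M = -392*22 = -8624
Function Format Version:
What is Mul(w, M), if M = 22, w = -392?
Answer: -8624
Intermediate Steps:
Mul(w, M) = Mul(-392, 22) = -8624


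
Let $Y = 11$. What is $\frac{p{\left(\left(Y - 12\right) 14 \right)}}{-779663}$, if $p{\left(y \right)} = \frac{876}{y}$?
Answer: $\frac{438}{5457641} \approx 8.0254 \cdot 10^{-5}$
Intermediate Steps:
$\frac{p{\left(\left(Y - 12\right) 14 \right)}}{-779663} = \frac{876 \frac{1}{\left(11 - 12\right) 14}}{-779663} = \frac{876}{\left(-1\right) 14} \left(- \frac{1}{779663}\right) = \frac{876}{-14} \left(- \frac{1}{779663}\right) = 876 \left(- \frac{1}{14}\right) \left(- \frac{1}{779663}\right) = \left(- \frac{438}{7}\right) \left(- \frac{1}{779663}\right) = \frac{438}{5457641}$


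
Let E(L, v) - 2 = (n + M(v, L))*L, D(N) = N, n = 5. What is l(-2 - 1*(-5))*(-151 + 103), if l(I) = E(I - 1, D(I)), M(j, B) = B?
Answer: -768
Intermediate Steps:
E(L, v) = 2 + L*(5 + L) (E(L, v) = 2 + (5 + L)*L = 2 + L*(5 + L))
l(I) = -3 + (-1 + I)² + 5*I (l(I) = 2 + (I - 1)² + 5*(I - 1) = 2 + (-1 + I)² + 5*(-1 + I) = 2 + (-1 + I)² + (-5 + 5*I) = -3 + (-1 + I)² + 5*I)
l(-2 - 1*(-5))*(-151 + 103) = (-2 + (-2 - 1*(-5))² + 3*(-2 - 1*(-5)))*(-151 + 103) = (-2 + (-2 + 5)² + 3*(-2 + 5))*(-48) = (-2 + 3² + 3*3)*(-48) = (-2 + 9 + 9)*(-48) = 16*(-48) = -768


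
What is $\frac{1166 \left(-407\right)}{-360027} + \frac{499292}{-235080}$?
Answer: $- \frac{210489401}{261219590} \approx -0.80579$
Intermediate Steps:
$\frac{1166 \left(-407\right)}{-360027} + \frac{499292}{-235080} = \left(-474562\right) \left(- \frac{1}{360027}\right) + 499292 \left(- \frac{1}{235080}\right) = \frac{474562}{360027} - \frac{124823}{58770} = - \frac{210489401}{261219590}$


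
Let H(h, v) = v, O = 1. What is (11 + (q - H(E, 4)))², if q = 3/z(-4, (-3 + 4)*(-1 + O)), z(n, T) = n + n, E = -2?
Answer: 2809/64 ≈ 43.891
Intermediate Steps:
z(n, T) = 2*n
q = -3/8 (q = 3/((2*(-4))) = 3/(-8) = 3*(-⅛) = -3/8 ≈ -0.37500)
(11 + (q - H(E, 4)))² = (11 + (-3/8 - 1*4))² = (11 + (-3/8 - 4))² = (11 - 35/8)² = (53/8)² = 2809/64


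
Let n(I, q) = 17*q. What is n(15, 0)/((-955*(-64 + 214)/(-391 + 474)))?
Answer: 0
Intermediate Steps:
n(15, 0)/((-955*(-64 + 214)/(-391 + 474))) = (17*0)/((-955*(-64 + 214)/(-391 + 474))) = 0/((-955/(83/150))) = 0/((-955/(83*(1/150)))) = 0/((-955/83/150)) = 0/((-955*150/83)) = 0/(-143250/83) = 0*(-83/143250) = 0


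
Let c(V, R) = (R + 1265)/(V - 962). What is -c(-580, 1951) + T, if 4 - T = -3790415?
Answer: 974138219/257 ≈ 3.7904e+6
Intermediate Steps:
T = 3790419 (T = 4 - 1*(-3790415) = 4 + 3790415 = 3790419)
c(V, R) = (1265 + R)/(-962 + V)
-c(-580, 1951) + T = -(1265 + 1951)/(-962 - 580) + 3790419 = -3216/(-1542) + 3790419 = -(-1)*3216/1542 + 3790419 = -1*(-536/257) + 3790419 = 536/257 + 3790419 = 974138219/257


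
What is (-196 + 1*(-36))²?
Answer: 53824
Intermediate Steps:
(-196 + 1*(-36))² = (-196 - 36)² = (-232)² = 53824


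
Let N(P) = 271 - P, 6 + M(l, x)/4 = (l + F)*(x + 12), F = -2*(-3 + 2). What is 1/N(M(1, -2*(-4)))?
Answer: 1/55 ≈ 0.018182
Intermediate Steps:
F = 2 (F = -2*(-1) = 2)
M(l, x) = -24 + 4*(2 + l)*(12 + x) (M(l, x) = -24 + 4*((l + 2)*(x + 12)) = -24 + 4*((2 + l)*(12 + x)) = -24 + 4*(2 + l)*(12 + x))
1/N(M(1, -2*(-4))) = 1/(271 - (72 + 8*(-2*(-4)) + 48*1 + 4*1*(-2*(-4)))) = 1/(271 - (72 + 8*8 + 48 + 4*1*8)) = 1/(271 - (72 + 64 + 48 + 32)) = 1/(271 - 1*216) = 1/(271 - 216) = 1/55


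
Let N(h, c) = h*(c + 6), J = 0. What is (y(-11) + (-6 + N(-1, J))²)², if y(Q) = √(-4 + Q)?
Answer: (144 + I*√15)² ≈ 20721.0 + 1115.4*I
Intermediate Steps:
N(h, c) = h*(6 + c)
(y(-11) + (-6 + N(-1, J))²)² = (√(-4 - 11) + (-6 - (6 + 0))²)² = (√(-15) + (-6 - 1*6)²)² = (I*√15 + (-6 - 6)²)² = (I*√15 + (-12)²)² = (I*√15 + 144)² = (144 + I*√15)²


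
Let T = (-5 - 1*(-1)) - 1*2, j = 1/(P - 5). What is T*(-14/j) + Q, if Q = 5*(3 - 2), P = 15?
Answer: 845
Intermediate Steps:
j = ⅒ (j = 1/(15 - 5) = 1/10 = ⅒ ≈ 0.10000)
T = -6 (T = (-5 + 1) - 2 = -4 - 2 = -6)
Q = 5 (Q = 5*1 = 5)
T*(-14/j) + Q = -(-84)/⅒ + 5 = -(-84)*10 + 5 = -6*(-140) + 5 = 840 + 5 = 845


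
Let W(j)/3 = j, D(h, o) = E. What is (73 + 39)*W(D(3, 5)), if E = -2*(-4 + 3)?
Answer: 672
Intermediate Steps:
E = 2 (E = -2*(-1) = 2)
D(h, o) = 2
W(j) = 3*j
(73 + 39)*W(D(3, 5)) = (73 + 39)*(3*2) = 112*6 = 672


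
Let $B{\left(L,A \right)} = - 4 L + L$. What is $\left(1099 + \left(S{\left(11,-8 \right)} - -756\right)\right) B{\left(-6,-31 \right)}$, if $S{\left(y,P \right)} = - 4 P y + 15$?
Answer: $39996$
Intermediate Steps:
$B{\left(L,A \right)} = - 3 L$
$S{\left(y,P \right)} = 15 - 4 P y$ ($S{\left(y,P \right)} = - 4 P y + 15 = 15 - 4 P y$)
$\left(1099 + \left(S{\left(11,-8 \right)} - -756\right)\right) B{\left(-6,-31 \right)} = \left(1099 - \left(-771 - 352\right)\right) \left(\left(-3\right) \left(-6\right)\right) = \left(1099 + \left(\left(15 + 352\right) + 756\right)\right) 18 = \left(1099 + \left(367 + 756\right)\right) 18 = \left(1099 + 1123\right) 18 = 2222 \cdot 18 = 39996$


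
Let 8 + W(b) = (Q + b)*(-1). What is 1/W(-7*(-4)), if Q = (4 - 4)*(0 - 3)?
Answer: -1/36 ≈ -0.027778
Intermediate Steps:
Q = 0 (Q = 0*(-3) = 0)
W(b) = -8 - b (W(b) = -8 + (0 + b)*(-1) = -8 + b*(-1) = -8 - b)
1/W(-7*(-4)) = 1/(-8 - (-7)*(-4)) = 1/(-8 - 1*28) = 1/(-8 - 28) = 1/(-36) = -1/36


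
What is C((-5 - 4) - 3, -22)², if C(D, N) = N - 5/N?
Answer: 229441/484 ≈ 474.05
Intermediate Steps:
C((-5 - 4) - 3, -22)² = (-22 - 5/(-22))² = (-22 - 5*(-1/22))² = (-22 + 5/22)² = (-479/22)² = 229441/484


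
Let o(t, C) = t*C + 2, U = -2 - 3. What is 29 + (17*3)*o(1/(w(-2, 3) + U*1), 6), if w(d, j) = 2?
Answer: 29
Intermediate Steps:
U = -5
o(t, C) = 2 + C*t (o(t, C) = C*t + 2 = 2 + C*t)
29 + (17*3)*o(1/(w(-2, 3) + U*1), 6) = 29 + (17*3)*(2 + 6/(2 - 5*1)) = 29 + 51*(2 + 6/(2 - 5)) = 29 + 51*(2 + 6/(-3)) = 29 + 51*(2 + 6*(-⅓)) = 29 + 51*(2 - 2) = 29 + 51*0 = 29 + 0 = 29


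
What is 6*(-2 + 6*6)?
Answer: 204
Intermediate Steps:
6*(-2 + 6*6) = 6*(-2 + 36) = 6*34 = 204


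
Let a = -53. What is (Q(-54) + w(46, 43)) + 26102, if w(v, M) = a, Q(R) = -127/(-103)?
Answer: 2683174/103 ≈ 26050.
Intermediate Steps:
Q(R) = 127/103 (Q(R) = -127*(-1/103) = 127/103)
w(v, M) = -53
(Q(-54) + w(46, 43)) + 26102 = (127/103 - 53) + 26102 = -5332/103 + 26102 = 2683174/103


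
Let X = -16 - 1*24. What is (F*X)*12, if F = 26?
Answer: -12480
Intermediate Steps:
X = -40 (X = -16 - 24 = -40)
(F*X)*12 = (26*(-40))*12 = -1040*12 = -12480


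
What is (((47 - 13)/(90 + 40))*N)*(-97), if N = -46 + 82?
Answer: -59364/65 ≈ -913.29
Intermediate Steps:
N = 36
(((47 - 13)/(90 + 40))*N)*(-97) = (((47 - 13)/(90 + 40))*36)*(-97) = ((34/130)*36)*(-97) = ((34*(1/130))*36)*(-97) = ((17/65)*36)*(-97) = (612/65)*(-97) = -59364/65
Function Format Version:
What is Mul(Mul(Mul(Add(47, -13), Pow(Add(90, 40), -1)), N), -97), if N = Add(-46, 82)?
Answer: Rational(-59364, 65) ≈ -913.29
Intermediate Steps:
N = 36
Mul(Mul(Mul(Add(47, -13), Pow(Add(90, 40), -1)), N), -97) = Mul(Mul(Mul(Add(47, -13), Pow(Add(90, 40), -1)), 36), -97) = Mul(Mul(Mul(34, Pow(130, -1)), 36), -97) = Mul(Mul(Mul(34, Rational(1, 130)), 36), -97) = Mul(Mul(Rational(17, 65), 36), -97) = Mul(Rational(612, 65), -97) = Rational(-59364, 65)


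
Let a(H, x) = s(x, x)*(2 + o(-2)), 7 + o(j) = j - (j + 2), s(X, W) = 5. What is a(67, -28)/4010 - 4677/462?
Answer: -312849/30877 ≈ -10.132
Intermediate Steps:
o(j) = -9 (o(j) = -7 + (j - (j + 2)) = -7 + (j - (2 + j)) = -7 + (j + (-2 - j)) = -7 - 2 = -9)
a(H, x) = -35 (a(H, x) = 5*(2 - 9) = 5*(-7) = -35)
a(67, -28)/4010 - 4677/462 = -35/4010 - 4677/462 = -35*1/4010 - 4677*1/462 = -7/802 - 1559/154 = -312849/30877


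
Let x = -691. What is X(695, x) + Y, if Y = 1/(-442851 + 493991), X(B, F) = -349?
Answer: -17847859/51140 ≈ -349.00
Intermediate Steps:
Y = 1/51140 ≈ 1.9554e-5
X(695, x) + Y = -349 + 1/51140 = -17847859/51140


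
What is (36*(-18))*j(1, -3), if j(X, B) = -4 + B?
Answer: 4536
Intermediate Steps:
(36*(-18))*j(1, -3) = (36*(-18))*(-4 - 3) = -648*(-7) = 4536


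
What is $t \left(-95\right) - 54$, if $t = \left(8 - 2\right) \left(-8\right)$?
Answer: $4506$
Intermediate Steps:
$t = -48$ ($t = 6 \left(-8\right) = -48$)
$t \left(-95\right) - 54 = \left(-48\right) \left(-95\right) - 54 = 4560 - 54 = 4506$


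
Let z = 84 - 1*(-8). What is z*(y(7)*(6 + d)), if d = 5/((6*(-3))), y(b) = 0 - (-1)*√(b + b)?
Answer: 4738*√14/9 ≈ 1969.8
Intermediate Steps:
y(b) = √2*√b (y(b) = 0 - (-1)*√(2*b) = 0 - (-1)*√2*√b = 0 + √2*√b = √2*√b)
z = 92 (z = 84 + 8 = 92)
d = -5/18 (d = 5/(-18) = 5*(-1/18) = -5/18 ≈ -0.27778)
z*(y(7)*(6 + d)) = 92*((√2*√7)*(6 - 5/18)) = 92*(√14*(103/18)) = 92*(103*√14/18) = 4738*√14/9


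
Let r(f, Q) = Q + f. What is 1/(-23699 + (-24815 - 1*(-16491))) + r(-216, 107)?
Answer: -3490508/32023 ≈ -109.00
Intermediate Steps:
1/(-23699 + (-24815 - 1*(-16491))) + r(-216, 107) = 1/(-23699 + (-24815 - 1*(-16491))) + (107 - 216) = 1/(-23699 + (-24815 + 16491)) - 109 = 1/(-23699 - 8324) - 109 = 1/(-32023) - 109 = -1/32023 - 109 = -3490508/32023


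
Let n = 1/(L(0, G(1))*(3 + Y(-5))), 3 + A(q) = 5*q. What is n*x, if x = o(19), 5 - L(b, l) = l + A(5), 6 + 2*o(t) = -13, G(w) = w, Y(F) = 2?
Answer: 19/180 ≈ 0.10556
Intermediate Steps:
A(q) = -3 + 5*q
o(t) = -19/2 (o(t) = -3 + (½)*(-13) = -3 - 13/2 = -19/2)
L(b, l) = -17 - l (L(b, l) = 5 - (l + (-3 + 5*5)) = 5 - (l + (-3 + 25)) = 5 - (l + 22) = 5 - (22 + l) = 5 + (-22 - l) = -17 - l)
x = -19/2 ≈ -9.5000
n = -1/90 (n = 1/((-17 - 1*1)*(3 + 2)) = 1/((-17 - 1)*5) = 1/(-18*5) = 1/(-90) = -1/90 ≈ -0.011111)
n*x = -1/90*(-19/2) = 19/180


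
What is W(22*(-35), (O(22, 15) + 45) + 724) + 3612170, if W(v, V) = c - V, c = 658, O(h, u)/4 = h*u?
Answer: 3610739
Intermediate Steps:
O(h, u) = 4*h*u (O(h, u) = 4*(h*u) = 4*h*u)
W(v, V) = 658 - V
W(22*(-35), (O(22, 15) + 45) + 724) + 3612170 = (658 - ((4*22*15 + 45) + 724)) + 3612170 = (658 - ((1320 + 45) + 724)) + 3612170 = (658 - (1365 + 724)) + 3612170 = (658 - 1*2089) + 3612170 = (658 - 2089) + 3612170 = -1431 + 3612170 = 3610739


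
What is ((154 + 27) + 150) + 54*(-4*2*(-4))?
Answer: 2059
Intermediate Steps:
((154 + 27) + 150) + 54*(-4*2*(-4)) = (181 + 150) + 54*(-8*(-4)) = 331 + 54*32 = 331 + 1728 = 2059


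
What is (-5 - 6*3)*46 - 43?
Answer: -1101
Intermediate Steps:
(-5 - 6*3)*46 - 43 = (-5 - 18)*46 - 43 = -23*46 - 43 = -1058 - 43 = -1101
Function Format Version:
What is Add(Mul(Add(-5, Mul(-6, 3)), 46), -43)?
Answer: -1101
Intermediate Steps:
Add(Mul(Add(-5, Mul(-6, 3)), 46), -43) = Add(Mul(Add(-5, -18), 46), -43) = Add(Mul(-23, 46), -43) = Add(-1058, -43) = -1101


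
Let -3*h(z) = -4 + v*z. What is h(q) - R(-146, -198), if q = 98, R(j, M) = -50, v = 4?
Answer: -238/3 ≈ -79.333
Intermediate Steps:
h(z) = 4/3 - 4*z/3 (h(z) = -(-4 + 4*z)/3 = 4/3 - 4*z/3)
h(q) - R(-146, -198) = (4/3 - 4/3*98) - 1*(-50) = (4/3 - 392/3) + 50 = -388/3 + 50 = -238/3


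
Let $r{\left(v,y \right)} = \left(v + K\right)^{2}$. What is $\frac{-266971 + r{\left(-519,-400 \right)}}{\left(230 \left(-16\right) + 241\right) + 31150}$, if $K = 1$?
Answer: $\frac{451}{9237} \approx 0.048825$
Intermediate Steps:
$r{\left(v,y \right)} = \left(1 + v\right)^{2}$ ($r{\left(v,y \right)} = \left(v + 1\right)^{2} = \left(1 + v\right)^{2}$)
$\frac{-266971 + r{\left(-519,-400 \right)}}{\left(230 \left(-16\right) + 241\right) + 31150} = \frac{-266971 + \left(1 - 519\right)^{2}}{\left(230 \left(-16\right) + 241\right) + 31150} = \frac{-266971 + \left(-518\right)^{2}}{\left(-3680 + 241\right) + 31150} = \frac{-266971 + 268324}{-3439 + 31150} = \frac{1353}{27711} = 1353 \cdot \frac{1}{27711} = \frac{451}{9237}$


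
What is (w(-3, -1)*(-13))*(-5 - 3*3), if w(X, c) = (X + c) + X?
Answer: -1274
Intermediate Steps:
w(X, c) = c + 2*X
(w(-3, -1)*(-13))*(-5 - 3*3) = ((-1 + 2*(-3))*(-13))*(-5 - 3*3) = ((-1 - 6)*(-13))*(-5 - 9) = -7*(-13)*(-14) = 91*(-14) = -1274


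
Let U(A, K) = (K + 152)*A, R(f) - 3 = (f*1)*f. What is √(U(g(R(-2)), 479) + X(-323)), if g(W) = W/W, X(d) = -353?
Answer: √278 ≈ 16.673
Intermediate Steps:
R(f) = 3 + f² (R(f) = 3 + (f*1)*f = 3 + f*f = 3 + f²)
g(W) = 1
U(A, K) = A*(152 + K) (U(A, K) = (152 + K)*A = A*(152 + K))
√(U(g(R(-2)), 479) + X(-323)) = √(1*(152 + 479) - 353) = √(1*631 - 353) = √(631 - 353) = √278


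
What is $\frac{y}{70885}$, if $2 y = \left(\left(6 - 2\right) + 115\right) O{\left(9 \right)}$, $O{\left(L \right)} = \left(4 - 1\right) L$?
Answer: $\frac{3213}{141770} \approx 0.022663$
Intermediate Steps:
$O{\left(L \right)} = 3 L$
$y = \frac{3213}{2}$ ($y = \frac{\left(\left(6 - 2\right) + 115\right) 3 \cdot 9}{2} = \frac{\left(\left(6 - 2\right) + 115\right) 27}{2} = \frac{\left(4 + 115\right) 27}{2} = \frac{119 \cdot 27}{2} = \frac{1}{2} \cdot 3213 = \frac{3213}{2} \approx 1606.5$)
$\frac{y}{70885} = \frac{3213}{2 \cdot 70885} = \frac{3213}{2} \cdot \frac{1}{70885} = \frac{3213}{141770}$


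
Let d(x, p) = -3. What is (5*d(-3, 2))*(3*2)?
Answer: -90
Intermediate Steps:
(5*d(-3, 2))*(3*2) = (5*(-3))*(3*2) = -15*6 = -90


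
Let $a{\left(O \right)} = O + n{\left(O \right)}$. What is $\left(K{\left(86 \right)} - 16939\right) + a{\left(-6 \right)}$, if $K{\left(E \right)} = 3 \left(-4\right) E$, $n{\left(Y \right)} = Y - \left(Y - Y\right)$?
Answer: $-17983$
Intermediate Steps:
$n{\left(Y \right)} = Y$ ($n{\left(Y \right)} = Y - 0 = Y + 0 = Y$)
$K{\left(E \right)} = - 12 E$
$a{\left(O \right)} = 2 O$ ($a{\left(O \right)} = O + O = 2 O$)
$\left(K{\left(86 \right)} - 16939\right) + a{\left(-6 \right)} = \left(\left(-12\right) 86 - 16939\right) + 2 \left(-6\right) = \left(-1032 - 16939\right) - 12 = -17971 - 12 = -17983$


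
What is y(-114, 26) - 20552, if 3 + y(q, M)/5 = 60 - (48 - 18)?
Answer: -20417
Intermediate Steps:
y(q, M) = 135 (y(q, M) = -15 + 5*(60 - (48 - 18)) = -15 + 5*(60 - 1*30) = -15 + 5*(60 - 30) = -15 + 5*30 = -15 + 150 = 135)
y(-114, 26) - 20552 = 135 - 20552 = -20417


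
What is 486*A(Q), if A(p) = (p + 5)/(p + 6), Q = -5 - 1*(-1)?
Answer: 243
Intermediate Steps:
Q = -4 (Q = -5 + 1 = -4)
A(p) = (5 + p)/(6 + p)
486*A(Q) = 486*((5 - 4)/(6 - 4)) = 486*(1/2) = 486*((½)*1) = 486*(½) = 243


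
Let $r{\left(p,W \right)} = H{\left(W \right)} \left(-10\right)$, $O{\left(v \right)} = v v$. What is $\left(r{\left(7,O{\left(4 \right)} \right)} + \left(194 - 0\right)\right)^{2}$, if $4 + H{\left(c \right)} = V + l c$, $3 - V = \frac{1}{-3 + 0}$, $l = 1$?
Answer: $\frac{14884}{9} \approx 1653.8$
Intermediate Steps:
$V = \frac{10}{3}$ ($V = 3 - \frac{1}{-3 + 0} = 3 - \frac{1}{-3} = 3 - - \frac{1}{3} = 3 + \frac{1}{3} = \frac{10}{3} \approx 3.3333$)
$H{\left(c \right)} = - \frac{2}{3} + c$ ($H{\left(c \right)} = -4 + \left(\frac{10}{3} + 1 c\right) = -4 + \left(\frac{10}{3} + c\right) = - \frac{2}{3} + c$)
$O{\left(v \right)} = v^{2}$
$r{\left(p,W \right)} = \frac{20}{3} - 10 W$ ($r{\left(p,W \right)} = \left(- \frac{2}{3} + W\right) \left(-10\right) = \frac{20}{3} - 10 W$)
$\left(r{\left(7,O{\left(4 \right)} \right)} + \left(194 - 0\right)\right)^{2} = \left(\left(\frac{20}{3} - 10 \cdot 4^{2}\right) + \left(194 - 0\right)\right)^{2} = \left(\left(\frac{20}{3} - 160\right) + \left(194 + 0\right)\right)^{2} = \left(\left(\frac{20}{3} - 160\right) + 194\right)^{2} = \left(- \frac{460}{3} + 194\right)^{2} = \left(\frac{122}{3}\right)^{2} = \frac{14884}{9}$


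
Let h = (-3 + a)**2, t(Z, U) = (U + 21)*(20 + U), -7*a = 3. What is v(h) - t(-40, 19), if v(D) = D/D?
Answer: -1559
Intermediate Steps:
a = -3/7 (a = -1/7*3 = -3/7 ≈ -0.42857)
t(Z, U) = (20 + U)*(21 + U) (t(Z, U) = (21 + U)*(20 + U) = (20 + U)*(21 + U))
h = 576/49 (h = (-3 - 3/7)**2 = (-24/7)**2 = 576/49 ≈ 11.755)
v(D) = 1
v(h) - t(-40, 19) = 1 - (420 + 19**2 + 41*19) = 1 - (420 + 361 + 779) = 1 - 1*1560 = 1 - 1560 = -1559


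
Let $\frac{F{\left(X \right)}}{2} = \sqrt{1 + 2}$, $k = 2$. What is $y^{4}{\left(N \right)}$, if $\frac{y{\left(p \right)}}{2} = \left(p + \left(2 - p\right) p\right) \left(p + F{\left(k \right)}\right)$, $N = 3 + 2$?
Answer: $411040000 + 236800000 \sqrt{3} \approx 8.2119 \cdot 10^{8}$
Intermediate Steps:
$N = 5$
$F{\left(X \right)} = 2 \sqrt{3}$ ($F{\left(X \right)} = 2 \sqrt{1 + 2} = 2 \sqrt{3}$)
$y{\left(p \right)} = 2 \left(p + 2 \sqrt{3}\right) \left(p + p \left(2 - p\right)\right)$ ($y{\left(p \right)} = 2 \left(p + \left(2 - p\right) p\right) \left(p + 2 \sqrt{3}\right) = 2 \left(p + p \left(2 - p\right)\right) \left(p + 2 \sqrt{3}\right) = 2 \left(p + 2 \sqrt{3}\right) \left(p + p \left(2 - p\right)\right)$)
$y^{4}{\left(N \right)} = \left(2 \cdot 5 \left(- 5^{2} + 3 \cdot 5 + 6 \sqrt{3} - 10 \sqrt{3}\right)\right)^{4} = \left(2 \cdot 5 \left(\left(-1\right) 25 + 15 + 6 \sqrt{3} - 10 \sqrt{3}\right)\right)^{4} = \left(2 \cdot 5 \left(-25 + 15 + 6 \sqrt{3} - 10 \sqrt{3}\right)\right)^{4} = \left(2 \cdot 5 \left(-10 - 4 \sqrt{3}\right)\right)^{4} = \left(-100 - 40 \sqrt{3}\right)^{4}$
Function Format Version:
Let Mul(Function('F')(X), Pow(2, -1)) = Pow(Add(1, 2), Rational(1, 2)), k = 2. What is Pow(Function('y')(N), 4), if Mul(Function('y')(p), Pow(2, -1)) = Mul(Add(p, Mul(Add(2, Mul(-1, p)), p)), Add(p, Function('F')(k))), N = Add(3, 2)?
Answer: Add(411040000, Mul(236800000, Pow(3, Rational(1, 2)))) ≈ 8.2119e+8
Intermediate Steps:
N = 5
Function('F')(X) = Mul(2, Pow(3, Rational(1, 2))) (Function('F')(X) = Mul(2, Pow(Add(1, 2), Rational(1, 2))) = Mul(2, Pow(3, Rational(1, 2))))
Function('y')(p) = Mul(2, Add(p, Mul(2, Pow(3, Rational(1, 2)))), Add(p, Mul(p, Add(2, Mul(-1, p))))) (Function('y')(p) = Mul(2, Mul(Add(p, Mul(Add(2, Mul(-1, p)), p)), Add(p, Mul(2, Pow(3, Rational(1, 2)))))) = Mul(2, Mul(Add(p, Mul(p, Add(2, Mul(-1, p)))), Add(p, Mul(2, Pow(3, Rational(1, 2)))))) = Mul(2, Mul(Add(p, Mul(2, Pow(3, Rational(1, 2)))), Add(p, Mul(p, Add(2, Mul(-1, p)))))) = Mul(2, Add(p, Mul(2, Pow(3, Rational(1, 2)))), Add(p, Mul(p, Add(2, Mul(-1, p))))))
Pow(Function('y')(N), 4) = Pow(Mul(2, 5, Add(Mul(-1, Pow(5, 2)), Mul(3, 5), Mul(6, Pow(3, Rational(1, 2))), Mul(-2, 5, Pow(3, Rational(1, 2))))), 4) = Pow(Mul(2, 5, Add(Mul(-1, 25), 15, Mul(6, Pow(3, Rational(1, 2))), Mul(-10, Pow(3, Rational(1, 2))))), 4) = Pow(Mul(2, 5, Add(-25, 15, Mul(6, Pow(3, Rational(1, 2))), Mul(-10, Pow(3, Rational(1, 2))))), 4) = Pow(Mul(2, 5, Add(-10, Mul(-4, Pow(3, Rational(1, 2))))), 4) = Pow(Add(-100, Mul(-40, Pow(3, Rational(1, 2)))), 4)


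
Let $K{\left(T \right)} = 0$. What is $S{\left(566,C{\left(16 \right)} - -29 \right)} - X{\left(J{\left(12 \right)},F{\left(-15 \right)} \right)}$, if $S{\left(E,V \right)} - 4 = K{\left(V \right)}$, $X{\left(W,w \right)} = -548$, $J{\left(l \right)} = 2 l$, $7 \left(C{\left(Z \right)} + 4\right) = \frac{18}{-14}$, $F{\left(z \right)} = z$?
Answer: $552$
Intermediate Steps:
$C{\left(Z \right)} = - \frac{205}{49}$ ($C{\left(Z \right)} = -4 + \frac{18 \frac{1}{-14}}{7} = -4 + \frac{18 \left(- \frac{1}{14}\right)}{7} = -4 + \frac{1}{7} \left(- \frac{9}{7}\right) = -4 - \frac{9}{49} = - \frac{205}{49}$)
$S{\left(E,V \right)} = 4$ ($S{\left(E,V \right)} = 4 + 0 = 4$)
$S{\left(566,C{\left(16 \right)} - -29 \right)} - X{\left(J{\left(12 \right)},F{\left(-15 \right)} \right)} = 4 - -548 = 4 + 548 = 552$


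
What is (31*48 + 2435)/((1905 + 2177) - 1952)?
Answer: 3923/2130 ≈ 1.8418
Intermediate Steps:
(31*48 + 2435)/((1905 + 2177) - 1952) = (1488 + 2435)/(4082 - 1952) = 3923/2130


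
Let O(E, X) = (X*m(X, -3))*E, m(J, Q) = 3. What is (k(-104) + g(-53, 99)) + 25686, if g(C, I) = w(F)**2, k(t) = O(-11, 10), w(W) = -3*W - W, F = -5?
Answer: 25756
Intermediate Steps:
w(W) = -4*W
O(E, X) = 3*E*X (O(E, X) = (X*3)*E = (3*X)*E = 3*E*X)
k(t) = -330 (k(t) = 3*(-11)*10 = -330)
g(C, I) = 400 (g(C, I) = (-4*(-5))**2 = 20**2 = 400)
(k(-104) + g(-53, 99)) + 25686 = (-330 + 400) + 25686 = 70 + 25686 = 25756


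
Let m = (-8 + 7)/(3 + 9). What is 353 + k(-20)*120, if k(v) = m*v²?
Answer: -3647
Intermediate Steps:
m = -1/12 ≈ -0.083333
k(v) = -v²/12
353 + k(-20)*120 = 353 - 1/12*(-20)²*120 = 353 - 1/12*400*120 = 353 - 100/3*120 = 353 - 4000 = -3647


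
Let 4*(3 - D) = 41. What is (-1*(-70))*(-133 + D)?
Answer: -19635/2 ≈ -9817.5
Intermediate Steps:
D = -29/4 (D = 3 - 1/4*41 = 3 - 41/4 = -29/4 ≈ -7.2500)
(-1*(-70))*(-133 + D) = (-1*(-70))*(-133 - 29/4) = 70*(-561/4) = -19635/2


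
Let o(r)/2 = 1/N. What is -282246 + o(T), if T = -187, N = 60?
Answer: -8467379/30 ≈ -2.8225e+5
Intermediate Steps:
o(r) = 1/30 (o(r) = 2/60 = 2*(1/60) = 1/30)
-282246 + o(T) = -282246 + 1/30 = -8467379/30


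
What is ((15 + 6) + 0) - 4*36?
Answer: -123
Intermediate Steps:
((15 + 6) + 0) - 4*36 = (21 + 0) - 144 = 21 - 144 = -123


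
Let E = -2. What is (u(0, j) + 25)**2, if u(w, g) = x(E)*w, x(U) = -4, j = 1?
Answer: 625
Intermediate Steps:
u(w, g) = -4*w
(u(0, j) + 25)**2 = (-4*0 + 25)**2 = (0 + 25)**2 = 25**2 = 625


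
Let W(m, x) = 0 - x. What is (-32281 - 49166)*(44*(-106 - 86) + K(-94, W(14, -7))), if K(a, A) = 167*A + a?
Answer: 600508731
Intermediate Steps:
W(m, x) = -x
K(a, A) = a + 167*A
(-32281 - 49166)*(44*(-106 - 86) + K(-94, W(14, -7))) = (-32281 - 49166)*(44*(-106 - 86) + (-94 + 167*(-1*(-7)))) = -81447*(44*(-192) + (-94 + 167*7)) = -81447*(-8448 + (-94 + 1169)) = -81447*(-8448 + 1075) = -81447*(-7373) = 600508731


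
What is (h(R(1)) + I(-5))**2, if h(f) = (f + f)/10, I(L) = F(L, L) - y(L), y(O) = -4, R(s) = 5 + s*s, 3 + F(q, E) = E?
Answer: 196/25 ≈ 7.8400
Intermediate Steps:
F(q, E) = -3 + E
R(s) = 5 + s**2
I(L) = 1 + L (I(L) = (-3 + L) - 1*(-4) = (-3 + L) + 4 = 1 + L)
h(f) = f/5 (h(f) = (2*f)*(1/10) = f/5)
(h(R(1)) + I(-5))**2 = ((5 + 1**2)/5 + (1 - 5))**2 = ((5 + 1)/5 - 4)**2 = ((1/5)*6 - 4)**2 = (6/5 - 4)**2 = (-14/5)**2 = 196/25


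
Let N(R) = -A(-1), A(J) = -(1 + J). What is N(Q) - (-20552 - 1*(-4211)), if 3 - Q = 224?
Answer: 16341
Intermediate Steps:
A(J) = -1 - J
Q = -221 (Q = 3 - 1*224 = 3 - 224 = -221)
N(R) = 0 (N(R) = -(-1 - 1*(-1)) = -(-1 + 1) = -1*0 = 0)
N(Q) - (-20552 - 1*(-4211)) = 0 - (-20552 - 1*(-4211)) = 0 - (-20552 + 4211) = 0 - 1*(-16341) = 0 + 16341 = 16341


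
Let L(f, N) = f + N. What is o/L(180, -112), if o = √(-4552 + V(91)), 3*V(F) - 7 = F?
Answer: I*√40674/204 ≈ 0.98862*I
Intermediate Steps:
V(F) = 7/3 + F/3
L(f, N) = N + f
o = I*√40674/3 (o = √(-4552 + (7/3 + (⅓)*91)) = √(-4552 + (7/3 + 91/3)) = √(-4552 + 98/3) = √(-13558/3) = I*√40674/3 ≈ 67.226*I)
o/L(180, -112) = (I*√40674/3)/(-112 + 180) = (I*√40674/3)/68 = (I*√40674/3)*(1/68) = I*√40674/204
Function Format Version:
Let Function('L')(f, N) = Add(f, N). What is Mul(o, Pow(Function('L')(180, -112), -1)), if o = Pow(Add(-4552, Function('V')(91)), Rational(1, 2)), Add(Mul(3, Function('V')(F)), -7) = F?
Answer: Mul(Rational(1, 204), I, Pow(40674, Rational(1, 2))) ≈ Mul(0.98862, I)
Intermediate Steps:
Function('V')(F) = Add(Rational(7, 3), Mul(Rational(1, 3), F))
Function('L')(f, N) = Add(N, f)
o = Mul(Rational(1, 3), I, Pow(40674, Rational(1, 2))) (o = Pow(Add(-4552, Add(Rational(7, 3), Mul(Rational(1, 3), 91))), Rational(1, 2)) = Pow(Add(-4552, Add(Rational(7, 3), Rational(91, 3))), Rational(1, 2)) = Pow(Add(-4552, Rational(98, 3)), Rational(1, 2)) = Pow(Rational(-13558, 3), Rational(1, 2)) = Mul(Rational(1, 3), I, Pow(40674, Rational(1, 2))) ≈ Mul(67.226, I))
Mul(o, Pow(Function('L')(180, -112), -1)) = Mul(Mul(Rational(1, 3), I, Pow(40674, Rational(1, 2))), Pow(Add(-112, 180), -1)) = Mul(Mul(Rational(1, 3), I, Pow(40674, Rational(1, 2))), Pow(68, -1)) = Mul(Mul(Rational(1, 3), I, Pow(40674, Rational(1, 2))), Rational(1, 68)) = Mul(Rational(1, 204), I, Pow(40674, Rational(1, 2)))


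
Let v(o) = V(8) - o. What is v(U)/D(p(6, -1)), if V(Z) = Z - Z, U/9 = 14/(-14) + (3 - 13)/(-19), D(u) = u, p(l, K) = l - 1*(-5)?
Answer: 81/209 ≈ 0.38756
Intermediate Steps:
p(l, K) = 5 + l (p(l, K) = l + 5 = 5 + l)
U = -81/19 (U = 9*(14/(-14) + (3 - 13)/(-19)) = 9*(14*(-1/14) - 10*(-1/19)) = 9*(-1 + 10/19) = 9*(-9/19) = -81/19 ≈ -4.2632)
V(Z) = 0
v(o) = -o (v(o) = 0 - o = -o)
v(U)/D(p(6, -1)) = (-1*(-81/19))/(5 + 6) = (81/19)/11 = (81/19)*(1/11) = 81/209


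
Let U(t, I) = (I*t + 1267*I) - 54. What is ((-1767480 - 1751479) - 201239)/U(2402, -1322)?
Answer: 620033/808412 ≈ 0.76698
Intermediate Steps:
U(t, I) = -54 + 1267*I + I*t (U(t, I) = (1267*I + I*t) - 54 = -54 + 1267*I + I*t)
((-1767480 - 1751479) - 201239)/U(2402, -1322) = ((-1767480 - 1751479) - 201239)/(-54 + 1267*(-1322) - 1322*2402) = (-3518959 - 201239)/(-54 - 1674974 - 3175444) = -3720198/(-4850472) = -3720198*(-1/4850472) = 620033/808412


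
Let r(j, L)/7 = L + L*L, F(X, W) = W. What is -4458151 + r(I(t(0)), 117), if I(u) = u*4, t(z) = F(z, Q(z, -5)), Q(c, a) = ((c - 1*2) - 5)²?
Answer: -4361509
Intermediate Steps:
Q(c, a) = (-7 + c)² (Q(c, a) = ((c - 2) - 5)² = ((-2 + c) - 5)² = (-7 + c)²)
t(z) = (-7 + z)²
I(u) = 4*u
r(j, L) = 7*L + 7*L² (r(j, L) = 7*(L + L*L) = 7*(L + L²) = 7*L + 7*L²)
-4458151 + r(I(t(0)), 117) = -4458151 + 7*117*(1 + 117) = -4458151 + 7*117*118 = -4458151 + 96642 = -4361509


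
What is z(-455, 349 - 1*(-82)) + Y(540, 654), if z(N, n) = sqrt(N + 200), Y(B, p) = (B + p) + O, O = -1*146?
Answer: 1048 + I*sqrt(255) ≈ 1048.0 + 15.969*I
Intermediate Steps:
O = -146
Y(B, p) = -146 + B + p (Y(B, p) = (B + p) - 146 = -146 + B + p)
z(N, n) = sqrt(200 + N)
z(-455, 349 - 1*(-82)) + Y(540, 654) = sqrt(200 - 455) + (-146 + 540 + 654) = sqrt(-255) + 1048 = I*sqrt(255) + 1048 = 1048 + I*sqrt(255)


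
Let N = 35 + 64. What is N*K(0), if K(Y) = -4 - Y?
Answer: -396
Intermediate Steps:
N = 99
N*K(0) = 99*(-4 - 1*0) = 99*(-4 + 0) = 99*(-4) = -396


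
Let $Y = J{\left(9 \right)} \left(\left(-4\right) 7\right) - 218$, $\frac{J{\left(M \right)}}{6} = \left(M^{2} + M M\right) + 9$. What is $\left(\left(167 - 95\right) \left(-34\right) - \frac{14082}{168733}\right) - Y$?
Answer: $\frac{4471072952}{168733} \approx 26498.0$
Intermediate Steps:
$J{\left(M \right)} = 54 + 12 M^{2}$ ($J{\left(M \right)} = 6 \left(\left(M^{2} + M M\right) + 9\right) = 6 \left(\left(M^{2} + M^{2}\right) + 9\right) = 6 \left(2 M^{2} + 9\right) = 6 \left(9 + 2 M^{2}\right) = 54 + 12 M^{2}$)
$Y = -28946$ ($Y = \left(54 + 12 \cdot 9^{2}\right) \left(\left(-4\right) 7\right) - 218 = \left(54 + 12 \cdot 81\right) \left(-28\right) - 218 = \left(54 + 972\right) \left(-28\right) - 218 = 1026 \left(-28\right) - 218 = -28728 - 218 = -28946$)
$\left(\left(167 - 95\right) \left(-34\right) - \frac{14082}{168733}\right) - Y = \left(\left(167 - 95\right) \left(-34\right) - \frac{14082}{168733}\right) - -28946 = \left(72 \left(-34\right) - 14082 \cdot \frac{1}{168733}\right) + 28946 = \left(-2448 - \frac{14082}{168733}\right) + 28946 = - \frac{413072466}{168733} + 28946 = \frac{4471072952}{168733}$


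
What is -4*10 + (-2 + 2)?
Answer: -40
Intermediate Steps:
-4*10 + (-2 + 2) = -40 + 0 = -40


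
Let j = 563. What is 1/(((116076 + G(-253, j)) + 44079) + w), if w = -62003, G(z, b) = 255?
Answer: 1/98407 ≈ 1.0162e-5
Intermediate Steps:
1/(((116076 + G(-253, j)) + 44079) + w) = 1/(((116076 + 255) + 44079) - 62003) = 1/((116331 + 44079) - 62003) = 1/(160410 - 62003) = 1/98407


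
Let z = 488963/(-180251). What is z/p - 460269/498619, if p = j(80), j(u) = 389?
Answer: -32516781826988/34961987040541 ≈ -0.93006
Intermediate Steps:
z = -488963/180251 (z = 488963*(-1/180251) = -488963/180251 ≈ -2.7127)
p = 389
z/p - 460269/498619 = -488963/180251/389 - 460269/498619 = -488963/180251*1/389 - 460269*1/498619 = -488963/70117639 - 460269/498619 = -32516781826988/34961987040541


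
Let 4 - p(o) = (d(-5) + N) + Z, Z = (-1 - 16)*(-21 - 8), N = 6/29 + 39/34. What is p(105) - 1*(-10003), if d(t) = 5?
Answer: 9374539/986 ≈ 9507.6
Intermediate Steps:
N = 1335/986 (N = 6*(1/29) + 39*(1/34) = 6/29 + 39/34 = 1335/986 ≈ 1.3540)
Z = 493 (Z = -17*(-29) = 493)
p(o) = -488419/986 (p(o) = 4 - ((5 + 1335/986) + 493) = 4 - (6265/986 + 493) = 4 - 1*492363/986 = 4 - 492363/986 = -488419/986)
p(105) - 1*(-10003) = -488419/986 - 1*(-10003) = -488419/986 + 10003 = 9374539/986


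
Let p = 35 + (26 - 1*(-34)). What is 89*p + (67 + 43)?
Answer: 8565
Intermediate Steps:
p = 95 (p = 35 + (26 + 34) = 35 + 60 = 95)
89*p + (67 + 43) = 89*95 + (67 + 43) = 8455 + 110 = 8565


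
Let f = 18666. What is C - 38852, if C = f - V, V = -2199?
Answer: -17987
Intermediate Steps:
C = 20865 (C = 18666 - 1*(-2199) = 18666 + 2199 = 20865)
C - 38852 = 20865 - 38852 = -17987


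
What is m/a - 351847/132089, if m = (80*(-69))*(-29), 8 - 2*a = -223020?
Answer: -9045529619/7364886373 ≈ -1.2282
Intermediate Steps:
a = 111514 (a = 4 - 1/2*(-223020) = 4 + 111510 = 111514)
m = 160080 (m = -5520*(-29) = 160080)
m/a - 351847/132089 = 160080/111514 - 351847/132089 = 160080*(1/111514) - 351847*1/132089 = 80040/55757 - 351847/132089 = -9045529619/7364886373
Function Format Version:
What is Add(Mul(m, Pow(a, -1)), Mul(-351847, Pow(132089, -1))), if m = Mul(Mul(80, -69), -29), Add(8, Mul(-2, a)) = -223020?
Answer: Rational(-9045529619, 7364886373) ≈ -1.2282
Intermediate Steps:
a = 111514 (a = Add(4, Mul(Rational(-1, 2), -223020)) = Add(4, 111510) = 111514)
m = 160080 (m = Mul(-5520, -29) = 160080)
Add(Mul(m, Pow(a, -1)), Mul(-351847, Pow(132089, -1))) = Add(Mul(160080, Pow(111514, -1)), Mul(-351847, Pow(132089, -1))) = Add(Mul(160080, Rational(1, 111514)), Mul(-351847, Rational(1, 132089))) = Add(Rational(80040, 55757), Rational(-351847, 132089)) = Rational(-9045529619, 7364886373)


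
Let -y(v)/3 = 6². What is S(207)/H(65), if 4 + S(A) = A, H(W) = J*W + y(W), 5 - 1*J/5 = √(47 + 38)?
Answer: -307951/6676836 - 65975*√85/6676836 ≈ -0.13722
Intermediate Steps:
J = 25 - 5*√85 (J = 25 - 5*√(47 + 38) = 25 - 5*√85 ≈ -21.098)
y(v) = -108 (y(v) = -3*6² = -3*36 = -108)
H(W) = -108 + W*(25 - 5*√85) (H(W) = (25 - 5*√85)*W - 108 = W*(25 - 5*√85) - 108 = -108 + W*(25 - 5*√85))
S(A) = -4 + A
S(207)/H(65) = (-4 + 207)/(-108 + 5*65*(5 - √85)) = 203/(-108 + (1625 - 325*√85)) = 203/(1517 - 325*√85)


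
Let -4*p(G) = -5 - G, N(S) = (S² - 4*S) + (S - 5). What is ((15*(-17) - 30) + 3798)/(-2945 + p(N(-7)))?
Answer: -6/5 ≈ -1.2000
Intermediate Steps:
N(S) = -5 + S² - 3*S (N(S) = (S² - 4*S) + (-5 + S) = -5 + S² - 3*S)
p(G) = 5/4 + G/4 (p(G) = -(-5 - G)/4 = 5/4 + G/4)
((15*(-17) - 30) + 3798)/(-2945 + p(N(-7))) = ((15*(-17) - 30) + 3798)/(-2945 + (5/4 + (-5 + (-7)² - 3*(-7))/4)) = ((-255 - 30) + 3798)/(-2945 + (5/4 + (-5 + 49 + 21)/4)) = (-285 + 3798)/(-2945 + (5/4 + (¼)*65)) = 3513/(-2945 + (5/4 + 65/4)) = 3513/(-2945 + 35/2) = 3513/(-5855/2) = 3513*(-2/5855) = -6/5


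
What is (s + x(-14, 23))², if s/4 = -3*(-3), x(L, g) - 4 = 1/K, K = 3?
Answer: 14641/9 ≈ 1626.8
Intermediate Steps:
x(L, g) = 13/3 (x(L, g) = 4 + 1/3 = 4 + ⅓ = 13/3)
s = 36 (s = 4*(-3*(-3)) = 4*9 = 36)
(s + x(-14, 23))² = (36 + 13/3)² = (121/3)² = 14641/9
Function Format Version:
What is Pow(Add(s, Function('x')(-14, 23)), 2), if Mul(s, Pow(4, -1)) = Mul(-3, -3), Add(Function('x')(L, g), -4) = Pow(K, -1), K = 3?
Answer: Rational(14641, 9) ≈ 1626.8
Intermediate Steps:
Function('x')(L, g) = Rational(13, 3) (Function('x')(L, g) = Add(4, Pow(3, -1)) = Add(4, Rational(1, 3)) = Rational(13, 3))
s = 36 (s = Mul(4, Mul(-3, -3)) = Mul(4, 9) = 36)
Pow(Add(s, Function('x')(-14, 23)), 2) = Pow(Add(36, Rational(13, 3)), 2) = Pow(Rational(121, 3), 2) = Rational(14641, 9)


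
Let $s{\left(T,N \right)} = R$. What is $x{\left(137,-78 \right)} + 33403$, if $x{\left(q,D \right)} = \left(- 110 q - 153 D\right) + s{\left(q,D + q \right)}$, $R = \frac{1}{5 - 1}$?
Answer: $\frac{121069}{4} \approx 30267.0$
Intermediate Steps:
$R = \frac{1}{4} \approx 0.25$
$s{\left(T,N \right)} = \frac{1}{4}$
$x{\left(q,D \right)} = \frac{1}{4} - 153 D - 110 q$ ($x{\left(q,D \right)} = \left(- 110 q - 153 D\right) + \frac{1}{4} = \left(- 153 D - 110 q\right) + \frac{1}{4} = \frac{1}{4} - 153 D - 110 q$)
$x{\left(137,-78 \right)} + 33403 = \left(\frac{1}{4} - -11934 - 15070\right) + 33403 = \left(\frac{1}{4} + 11934 - 15070\right) + 33403 = - \frac{12543}{4} + 33403 = \frac{121069}{4}$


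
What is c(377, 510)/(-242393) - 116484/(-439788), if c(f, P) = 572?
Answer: 2331945623/8883461057 ≈ 0.26250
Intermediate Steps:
c(377, 510)/(-242393) - 116484/(-439788) = 572/(-242393) - 116484/(-439788) = 572*(-1/242393) - 116484*(-1/439788) = -572/242393 + 9707/36649 = 2331945623/8883461057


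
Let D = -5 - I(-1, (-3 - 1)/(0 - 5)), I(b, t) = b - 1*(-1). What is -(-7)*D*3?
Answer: -105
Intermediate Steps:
I(b, t) = 1 + b (I(b, t) = b + 1 = 1 + b)
D = -5 (D = -5 - (1 - 1) = -5 - 1*0 = -5 + 0 = -5)
-(-7)*D*3 = -(-7)*(-5)*3 = -7*5*3 = -35*3 = -105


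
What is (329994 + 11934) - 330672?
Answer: 11256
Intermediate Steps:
(329994 + 11934) - 330672 = 341928 - 330672 = 11256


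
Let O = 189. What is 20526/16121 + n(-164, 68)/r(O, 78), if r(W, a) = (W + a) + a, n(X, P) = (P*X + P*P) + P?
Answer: -19412038/1112349 ≈ -17.451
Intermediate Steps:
n(X, P) = P + P² + P*X (n(X, P) = (P*X + P²) + P = (P² + P*X) + P = P + P² + P*X)
r(W, a) = W + 2*a
20526/16121 + n(-164, 68)/r(O, 78) = 20526/16121 + (68*(1 + 68 - 164))/(189 + 2*78) = 20526*(1/16121) + (68*(-95))/(189 + 156) = 20526/16121 - 6460/345 = 20526/16121 - 6460*1/345 = 20526/16121 - 1292/69 = -19412038/1112349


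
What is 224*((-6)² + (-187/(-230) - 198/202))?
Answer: 93228464/11615 ≈ 8026.6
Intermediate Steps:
224*((-6)² + (-187/(-230) - 198/202)) = 224*(36 + (-187*(-1/230) - 198*1/202)) = 224*(36 + (187/230 - 99/101)) = 224*(36 - 3883/23230) = 224*(832397/23230) = 93228464/11615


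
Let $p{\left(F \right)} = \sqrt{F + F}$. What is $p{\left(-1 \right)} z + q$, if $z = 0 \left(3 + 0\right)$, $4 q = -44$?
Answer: $-11$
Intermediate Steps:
$q = -11$ ($q = \frac{1}{4} \left(-44\right) = -11$)
$p{\left(F \right)} = \sqrt{2} \sqrt{F}$ ($p{\left(F \right)} = \sqrt{2 F} = \sqrt{2} \sqrt{F}$)
$z = 0$ ($z = 0 \cdot 3 = 0$)
$p{\left(-1 \right)} z + q = \sqrt{2} \sqrt{-1} \cdot 0 - 11 = \sqrt{2} i 0 - 11 = i \sqrt{2} \cdot 0 - 11 = 0 - 11 = -11$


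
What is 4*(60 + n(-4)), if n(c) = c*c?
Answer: 304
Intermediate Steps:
n(c) = c²
4*(60 + n(-4)) = 4*(60 + (-4)²) = 4*(60 + 16) = 4*76 = 304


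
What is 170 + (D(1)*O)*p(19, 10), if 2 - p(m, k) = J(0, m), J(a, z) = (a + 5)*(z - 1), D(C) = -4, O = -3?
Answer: -886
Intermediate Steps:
J(a, z) = (-1 + z)*(5 + a) (J(a, z) = (5 + a)*(-1 + z) = (-1 + z)*(5 + a))
p(m, k) = 7 - 5*m (p(m, k) = 2 - (-5 - 1*0 + 5*m + 0*m) = 2 - (-5 + 0 + 5*m + 0) = 2 - (-5 + 5*m) = 2 + (5 - 5*m) = 7 - 5*m)
170 + (D(1)*O)*p(19, 10) = 170 + (-4*(-3))*(7 - 5*19) = 170 + 12*(7 - 95) = 170 + 12*(-88) = 170 - 1056 = -886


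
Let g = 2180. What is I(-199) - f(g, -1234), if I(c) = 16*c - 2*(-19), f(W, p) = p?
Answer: -1912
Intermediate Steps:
I(c) = 38 + 16*c (I(c) = 16*c + 38 = 38 + 16*c)
I(-199) - f(g, -1234) = (38 + 16*(-199)) - 1*(-1234) = (38 - 3184) + 1234 = -3146 + 1234 = -1912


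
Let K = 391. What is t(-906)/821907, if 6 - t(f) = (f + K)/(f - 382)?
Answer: 7213/1058616216 ≈ 6.8136e-6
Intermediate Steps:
t(f) = 6 - (391 + f)/(-382 + f) (t(f) = 6 - (f + 391)/(f - 382) = 6 - (391 + f)/(-382 + f))
t(-906)/821907 = ((-2683 + 5*(-906))/(-382 - 906))/821907 = ((-2683 - 4530)/(-1288))*(1/821907) = -1/1288*(-7213)*(1/821907) = (7213/1288)*(1/821907) = 7213/1058616216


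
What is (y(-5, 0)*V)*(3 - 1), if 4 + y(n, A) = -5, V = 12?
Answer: -216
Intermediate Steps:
y(n, A) = -9 (y(n, A) = -4 - 5 = -9)
(y(-5, 0)*V)*(3 - 1) = (-9*12)*(3 - 1) = -108*2 = -216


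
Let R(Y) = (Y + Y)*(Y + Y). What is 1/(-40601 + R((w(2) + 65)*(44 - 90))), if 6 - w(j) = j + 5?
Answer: 1/34627943 ≈ 2.8878e-8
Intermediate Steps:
w(j) = 1 - j (w(j) = 6 - (j + 5) = 6 - (5 + j) = 6 + (-5 - j) = 1 - j)
R(Y) = 4*Y² (R(Y) = (2*Y)*(2*Y) = 4*Y²)
1/(-40601 + R((w(2) + 65)*(44 - 90))) = 1/(-40601 + 4*(((1 - 1*2) + 65)*(44 - 90))²) = 1/(-40601 + 4*(((1 - 2) + 65)*(-46))²) = 1/(-40601 + 4*((-1 + 65)*(-46))²) = 1/(-40601 + 4*(64*(-46))²) = 1/(-40601 + 4*(-2944)²) = 1/(-40601 + 4*8667136) = 1/(-40601 + 34668544) = 1/34627943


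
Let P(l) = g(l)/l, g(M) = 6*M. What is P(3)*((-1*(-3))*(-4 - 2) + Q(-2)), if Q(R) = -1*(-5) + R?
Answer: -90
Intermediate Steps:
Q(R) = 5 + R
P(l) = 6 (P(l) = (6*l)/l = 6)
P(3)*((-1*(-3))*(-4 - 2) + Q(-2)) = 6*((-1*(-3))*(-4 - 2) + (5 - 2)) = 6*(3*(-6) + 3) = 6*(-18 + 3) = 6*(-15) = -90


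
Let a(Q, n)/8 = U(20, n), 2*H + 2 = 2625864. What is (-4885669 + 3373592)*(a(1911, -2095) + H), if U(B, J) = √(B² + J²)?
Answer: -1985252767687 - 60483080*√175577 ≈ -2.0106e+12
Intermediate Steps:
H = 1312931 (H = -1 + (½)*2625864 = -1 + 1312932 = 1312931)
a(Q, n) = 8*√(400 + n²) (a(Q, n) = 8*√(20² + n²) = 8*√(400 + n²))
(-4885669 + 3373592)*(a(1911, -2095) + H) = (-4885669 + 3373592)*(8*√(400 + (-2095)²) + 1312931) = -1512077*(8*√(400 + 4389025) + 1312931) = -1512077*(8*√4389425 + 1312931) = -1512077*(8*(5*√175577) + 1312931) = -1512077*(40*√175577 + 1312931) = -1512077*(1312931 + 40*√175577) = -1985252767687 - 60483080*√175577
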